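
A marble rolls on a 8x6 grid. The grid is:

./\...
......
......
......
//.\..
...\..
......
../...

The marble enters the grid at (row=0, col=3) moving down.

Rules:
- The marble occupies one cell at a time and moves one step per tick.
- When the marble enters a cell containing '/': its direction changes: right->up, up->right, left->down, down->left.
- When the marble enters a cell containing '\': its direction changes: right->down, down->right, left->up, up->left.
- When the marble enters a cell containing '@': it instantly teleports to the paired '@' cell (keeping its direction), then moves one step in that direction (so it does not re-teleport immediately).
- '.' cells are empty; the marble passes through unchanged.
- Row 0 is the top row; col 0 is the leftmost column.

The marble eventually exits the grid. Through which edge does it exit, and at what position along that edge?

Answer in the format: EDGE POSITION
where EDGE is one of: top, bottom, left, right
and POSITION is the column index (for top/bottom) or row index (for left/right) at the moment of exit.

Step 1: enter (0,3), '.' pass, move down to (1,3)
Step 2: enter (1,3), '.' pass, move down to (2,3)
Step 3: enter (2,3), '.' pass, move down to (3,3)
Step 4: enter (3,3), '.' pass, move down to (4,3)
Step 5: enter (4,3), '\' deflects down->right, move right to (4,4)
Step 6: enter (4,4), '.' pass, move right to (4,5)
Step 7: enter (4,5), '.' pass, move right to (4,6)
Step 8: at (4,6) — EXIT via right edge, pos 4

Answer: right 4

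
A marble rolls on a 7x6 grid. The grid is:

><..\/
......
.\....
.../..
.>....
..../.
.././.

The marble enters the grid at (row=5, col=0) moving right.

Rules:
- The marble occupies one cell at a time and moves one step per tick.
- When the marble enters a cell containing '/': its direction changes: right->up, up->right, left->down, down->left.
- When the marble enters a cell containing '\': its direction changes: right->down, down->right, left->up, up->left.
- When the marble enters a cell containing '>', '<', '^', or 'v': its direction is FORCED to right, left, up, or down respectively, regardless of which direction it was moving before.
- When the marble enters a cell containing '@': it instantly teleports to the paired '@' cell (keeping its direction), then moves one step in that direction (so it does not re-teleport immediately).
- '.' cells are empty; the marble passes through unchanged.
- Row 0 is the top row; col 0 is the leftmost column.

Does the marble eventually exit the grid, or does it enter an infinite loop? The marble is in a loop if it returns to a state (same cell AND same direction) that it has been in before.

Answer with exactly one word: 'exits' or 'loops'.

Step 1: enter (5,0), '.' pass, move right to (5,1)
Step 2: enter (5,1), '.' pass, move right to (5,2)
Step 3: enter (5,2), '.' pass, move right to (5,3)
Step 4: enter (5,3), '.' pass, move right to (5,4)
Step 5: enter (5,4), '/' deflects right->up, move up to (4,4)
Step 6: enter (4,4), '.' pass, move up to (3,4)
Step 7: enter (3,4), '.' pass, move up to (2,4)
Step 8: enter (2,4), '.' pass, move up to (1,4)
Step 9: enter (1,4), '.' pass, move up to (0,4)
Step 10: enter (0,4), '\' deflects up->left, move left to (0,3)
Step 11: enter (0,3), '.' pass, move left to (0,2)
Step 12: enter (0,2), '.' pass, move left to (0,1)
Step 13: enter (0,1), '<' forces left->left, move left to (0,0)
Step 14: enter (0,0), '>' forces left->right, move right to (0,1)
Step 15: enter (0,1), '<' forces right->left, move left to (0,0)
Step 16: at (0,0) dir=left — LOOP DETECTED (seen before)

Answer: loops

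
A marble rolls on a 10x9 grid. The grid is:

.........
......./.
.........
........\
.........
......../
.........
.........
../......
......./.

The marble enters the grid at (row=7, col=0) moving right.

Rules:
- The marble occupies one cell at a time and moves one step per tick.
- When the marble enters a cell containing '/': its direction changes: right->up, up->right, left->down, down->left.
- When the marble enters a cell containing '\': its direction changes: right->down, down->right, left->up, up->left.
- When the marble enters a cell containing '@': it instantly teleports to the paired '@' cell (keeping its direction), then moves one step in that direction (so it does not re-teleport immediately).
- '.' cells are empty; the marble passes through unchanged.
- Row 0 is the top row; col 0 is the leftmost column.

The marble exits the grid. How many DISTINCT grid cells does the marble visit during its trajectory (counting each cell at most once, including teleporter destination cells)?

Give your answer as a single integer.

Step 1: enter (7,0), '.' pass, move right to (7,1)
Step 2: enter (7,1), '.' pass, move right to (7,2)
Step 3: enter (7,2), '.' pass, move right to (7,3)
Step 4: enter (7,3), '.' pass, move right to (7,4)
Step 5: enter (7,4), '.' pass, move right to (7,5)
Step 6: enter (7,5), '.' pass, move right to (7,6)
Step 7: enter (7,6), '.' pass, move right to (7,7)
Step 8: enter (7,7), '.' pass, move right to (7,8)
Step 9: enter (7,8), '.' pass, move right to (7,9)
Step 10: at (7,9) — EXIT via right edge, pos 7
Distinct cells visited: 9 (path length 9)

Answer: 9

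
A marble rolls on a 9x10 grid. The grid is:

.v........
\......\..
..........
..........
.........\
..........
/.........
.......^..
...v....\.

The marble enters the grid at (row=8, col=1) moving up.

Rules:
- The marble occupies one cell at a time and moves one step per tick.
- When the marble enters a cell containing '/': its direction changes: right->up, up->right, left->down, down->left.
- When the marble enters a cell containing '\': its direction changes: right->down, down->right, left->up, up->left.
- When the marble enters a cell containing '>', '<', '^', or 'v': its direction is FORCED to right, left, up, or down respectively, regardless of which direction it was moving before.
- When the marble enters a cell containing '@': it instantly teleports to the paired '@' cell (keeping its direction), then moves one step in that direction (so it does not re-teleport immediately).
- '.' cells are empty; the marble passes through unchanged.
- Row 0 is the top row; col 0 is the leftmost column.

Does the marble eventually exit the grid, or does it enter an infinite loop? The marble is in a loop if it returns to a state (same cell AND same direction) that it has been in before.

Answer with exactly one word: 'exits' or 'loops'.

Step 1: enter (8,1), '.' pass, move up to (7,1)
Step 2: enter (7,1), '.' pass, move up to (6,1)
Step 3: enter (6,1), '.' pass, move up to (5,1)
Step 4: enter (5,1), '.' pass, move up to (4,1)
Step 5: enter (4,1), '.' pass, move up to (3,1)
Step 6: enter (3,1), '.' pass, move up to (2,1)
Step 7: enter (2,1), '.' pass, move up to (1,1)
Step 8: enter (1,1), '.' pass, move up to (0,1)
Step 9: enter (0,1), 'v' forces up->down, move down to (1,1)
Step 10: enter (1,1), '.' pass, move down to (2,1)
Step 11: enter (2,1), '.' pass, move down to (3,1)
Step 12: enter (3,1), '.' pass, move down to (4,1)
Step 13: enter (4,1), '.' pass, move down to (5,1)
Step 14: enter (5,1), '.' pass, move down to (6,1)
Step 15: enter (6,1), '.' pass, move down to (7,1)
Step 16: enter (7,1), '.' pass, move down to (8,1)
Step 17: enter (8,1), '.' pass, move down to (9,1)
Step 18: at (9,1) — EXIT via bottom edge, pos 1

Answer: exits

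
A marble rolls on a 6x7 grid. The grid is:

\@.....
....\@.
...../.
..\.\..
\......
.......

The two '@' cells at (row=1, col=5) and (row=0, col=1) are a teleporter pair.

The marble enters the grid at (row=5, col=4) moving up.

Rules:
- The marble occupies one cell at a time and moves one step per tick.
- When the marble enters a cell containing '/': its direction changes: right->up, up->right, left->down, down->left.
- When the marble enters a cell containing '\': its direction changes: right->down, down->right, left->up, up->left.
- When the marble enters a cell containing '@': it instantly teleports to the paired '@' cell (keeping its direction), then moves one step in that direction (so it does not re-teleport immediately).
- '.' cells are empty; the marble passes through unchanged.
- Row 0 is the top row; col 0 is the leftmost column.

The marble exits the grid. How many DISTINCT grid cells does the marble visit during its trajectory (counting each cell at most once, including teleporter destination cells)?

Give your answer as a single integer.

Step 1: enter (5,4), '.' pass, move up to (4,4)
Step 2: enter (4,4), '.' pass, move up to (3,4)
Step 3: enter (3,4), '\' deflects up->left, move left to (3,3)
Step 4: enter (3,3), '.' pass, move left to (3,2)
Step 5: enter (3,2), '\' deflects left->up, move up to (2,2)
Step 6: enter (2,2), '.' pass, move up to (1,2)
Step 7: enter (1,2), '.' pass, move up to (0,2)
Step 8: enter (0,2), '.' pass, move up to (-1,2)
Step 9: at (-1,2) — EXIT via top edge, pos 2
Distinct cells visited: 8 (path length 8)

Answer: 8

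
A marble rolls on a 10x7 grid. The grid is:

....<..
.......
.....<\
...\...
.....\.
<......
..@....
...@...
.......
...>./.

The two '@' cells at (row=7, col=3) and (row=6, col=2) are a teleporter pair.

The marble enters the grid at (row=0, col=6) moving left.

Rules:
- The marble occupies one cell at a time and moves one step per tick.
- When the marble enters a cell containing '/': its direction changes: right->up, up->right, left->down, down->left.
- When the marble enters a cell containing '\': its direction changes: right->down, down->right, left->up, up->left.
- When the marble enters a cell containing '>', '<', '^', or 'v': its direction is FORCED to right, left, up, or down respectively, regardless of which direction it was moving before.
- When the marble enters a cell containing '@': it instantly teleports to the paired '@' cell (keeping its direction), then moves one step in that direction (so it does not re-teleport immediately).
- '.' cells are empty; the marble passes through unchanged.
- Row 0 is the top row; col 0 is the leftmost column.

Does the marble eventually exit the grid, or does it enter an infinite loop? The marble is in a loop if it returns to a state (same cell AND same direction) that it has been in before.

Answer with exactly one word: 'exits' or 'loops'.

Answer: exits

Derivation:
Step 1: enter (0,6), '.' pass, move left to (0,5)
Step 2: enter (0,5), '.' pass, move left to (0,4)
Step 3: enter (0,4), '<' forces left->left, move left to (0,3)
Step 4: enter (0,3), '.' pass, move left to (0,2)
Step 5: enter (0,2), '.' pass, move left to (0,1)
Step 6: enter (0,1), '.' pass, move left to (0,0)
Step 7: enter (0,0), '.' pass, move left to (0,-1)
Step 8: at (0,-1) — EXIT via left edge, pos 0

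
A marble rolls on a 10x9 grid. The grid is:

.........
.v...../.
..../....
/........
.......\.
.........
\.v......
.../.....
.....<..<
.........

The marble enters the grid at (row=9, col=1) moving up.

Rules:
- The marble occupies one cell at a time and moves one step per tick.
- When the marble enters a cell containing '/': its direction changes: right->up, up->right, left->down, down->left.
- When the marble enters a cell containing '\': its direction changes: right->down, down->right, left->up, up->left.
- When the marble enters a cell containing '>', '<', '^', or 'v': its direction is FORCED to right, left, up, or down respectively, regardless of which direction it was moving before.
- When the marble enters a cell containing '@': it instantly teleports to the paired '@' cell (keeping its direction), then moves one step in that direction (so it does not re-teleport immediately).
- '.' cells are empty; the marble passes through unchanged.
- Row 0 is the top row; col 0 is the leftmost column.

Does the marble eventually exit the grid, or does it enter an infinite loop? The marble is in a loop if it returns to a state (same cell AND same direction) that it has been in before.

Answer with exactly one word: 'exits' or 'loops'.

Answer: exits

Derivation:
Step 1: enter (9,1), '.' pass, move up to (8,1)
Step 2: enter (8,1), '.' pass, move up to (7,1)
Step 3: enter (7,1), '.' pass, move up to (6,1)
Step 4: enter (6,1), '.' pass, move up to (5,1)
Step 5: enter (5,1), '.' pass, move up to (4,1)
Step 6: enter (4,1), '.' pass, move up to (3,1)
Step 7: enter (3,1), '.' pass, move up to (2,1)
Step 8: enter (2,1), '.' pass, move up to (1,1)
Step 9: enter (1,1), 'v' forces up->down, move down to (2,1)
Step 10: enter (2,1), '.' pass, move down to (3,1)
Step 11: enter (3,1), '.' pass, move down to (4,1)
Step 12: enter (4,1), '.' pass, move down to (5,1)
Step 13: enter (5,1), '.' pass, move down to (6,1)
Step 14: enter (6,1), '.' pass, move down to (7,1)
Step 15: enter (7,1), '.' pass, move down to (8,1)
Step 16: enter (8,1), '.' pass, move down to (9,1)
Step 17: enter (9,1), '.' pass, move down to (10,1)
Step 18: at (10,1) — EXIT via bottom edge, pos 1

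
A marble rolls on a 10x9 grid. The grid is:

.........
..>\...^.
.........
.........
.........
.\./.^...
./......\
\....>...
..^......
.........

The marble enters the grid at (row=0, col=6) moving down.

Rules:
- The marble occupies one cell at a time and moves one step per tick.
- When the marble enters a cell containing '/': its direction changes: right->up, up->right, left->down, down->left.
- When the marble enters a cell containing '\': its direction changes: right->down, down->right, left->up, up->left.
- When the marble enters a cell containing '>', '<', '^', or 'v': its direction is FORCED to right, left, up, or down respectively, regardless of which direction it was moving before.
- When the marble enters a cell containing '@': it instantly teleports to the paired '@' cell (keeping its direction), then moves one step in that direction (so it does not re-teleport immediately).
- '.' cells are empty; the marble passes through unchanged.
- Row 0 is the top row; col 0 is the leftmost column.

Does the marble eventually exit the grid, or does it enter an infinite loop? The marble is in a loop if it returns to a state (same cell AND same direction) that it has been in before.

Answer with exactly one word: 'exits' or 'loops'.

Step 1: enter (0,6), '.' pass, move down to (1,6)
Step 2: enter (1,6), '.' pass, move down to (2,6)
Step 3: enter (2,6), '.' pass, move down to (3,6)
Step 4: enter (3,6), '.' pass, move down to (4,6)
Step 5: enter (4,6), '.' pass, move down to (5,6)
Step 6: enter (5,6), '.' pass, move down to (6,6)
Step 7: enter (6,6), '.' pass, move down to (7,6)
Step 8: enter (7,6), '.' pass, move down to (8,6)
Step 9: enter (8,6), '.' pass, move down to (9,6)
Step 10: enter (9,6), '.' pass, move down to (10,6)
Step 11: at (10,6) — EXIT via bottom edge, pos 6

Answer: exits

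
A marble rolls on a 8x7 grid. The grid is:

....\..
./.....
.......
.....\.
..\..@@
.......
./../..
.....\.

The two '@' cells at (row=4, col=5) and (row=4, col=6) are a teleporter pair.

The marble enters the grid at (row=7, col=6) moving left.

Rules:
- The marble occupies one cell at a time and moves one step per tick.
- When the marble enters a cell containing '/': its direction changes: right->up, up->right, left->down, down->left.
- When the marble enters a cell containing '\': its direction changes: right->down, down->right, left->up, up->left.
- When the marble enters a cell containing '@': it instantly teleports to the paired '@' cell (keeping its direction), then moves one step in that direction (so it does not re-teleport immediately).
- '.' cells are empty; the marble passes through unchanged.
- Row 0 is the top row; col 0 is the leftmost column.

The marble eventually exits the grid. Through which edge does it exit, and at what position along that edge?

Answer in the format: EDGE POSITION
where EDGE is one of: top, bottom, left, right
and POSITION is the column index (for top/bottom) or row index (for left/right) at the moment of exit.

Step 1: enter (7,6), '.' pass, move left to (7,5)
Step 2: enter (7,5), '\' deflects left->up, move up to (6,5)
Step 3: enter (6,5), '.' pass, move up to (5,5)
Step 4: enter (5,5), '.' pass, move up to (4,5)
Step 5: enter (4,5), '@' teleport (4,5)->(4,6), also enter (4,6), move up to (3,6)
Step 6: enter (3,6), '.' pass, move up to (2,6)
Step 7: enter (2,6), '.' pass, move up to (1,6)
Step 8: enter (1,6), '.' pass, move up to (0,6)
Step 9: enter (0,6), '.' pass, move up to (-1,6)
Step 10: at (-1,6) — EXIT via top edge, pos 6

Answer: top 6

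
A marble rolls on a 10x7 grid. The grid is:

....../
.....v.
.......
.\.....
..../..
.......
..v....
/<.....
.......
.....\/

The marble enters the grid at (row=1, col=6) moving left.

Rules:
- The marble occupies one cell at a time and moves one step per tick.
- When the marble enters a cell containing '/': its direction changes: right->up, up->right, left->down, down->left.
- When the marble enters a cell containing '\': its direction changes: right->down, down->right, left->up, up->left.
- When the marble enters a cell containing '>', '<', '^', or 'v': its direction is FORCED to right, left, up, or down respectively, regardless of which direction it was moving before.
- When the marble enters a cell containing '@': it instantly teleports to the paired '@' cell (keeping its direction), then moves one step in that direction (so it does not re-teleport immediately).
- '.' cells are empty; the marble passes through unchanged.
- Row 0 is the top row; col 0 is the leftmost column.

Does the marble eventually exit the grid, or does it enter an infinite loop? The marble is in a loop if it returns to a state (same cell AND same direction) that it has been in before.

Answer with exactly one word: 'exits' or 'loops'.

Step 1: enter (1,6), '.' pass, move left to (1,5)
Step 2: enter (1,5), 'v' forces left->down, move down to (2,5)
Step 3: enter (2,5), '.' pass, move down to (3,5)
Step 4: enter (3,5), '.' pass, move down to (4,5)
Step 5: enter (4,5), '.' pass, move down to (5,5)
Step 6: enter (5,5), '.' pass, move down to (6,5)
Step 7: enter (6,5), '.' pass, move down to (7,5)
Step 8: enter (7,5), '.' pass, move down to (8,5)
Step 9: enter (8,5), '.' pass, move down to (9,5)
Step 10: enter (9,5), '\' deflects down->right, move right to (9,6)
Step 11: enter (9,6), '/' deflects right->up, move up to (8,6)
Step 12: enter (8,6), '.' pass, move up to (7,6)
Step 13: enter (7,6), '.' pass, move up to (6,6)
Step 14: enter (6,6), '.' pass, move up to (5,6)
Step 15: enter (5,6), '.' pass, move up to (4,6)
Step 16: enter (4,6), '.' pass, move up to (3,6)
Step 17: enter (3,6), '.' pass, move up to (2,6)
Step 18: enter (2,6), '.' pass, move up to (1,6)
Step 19: enter (1,6), '.' pass, move up to (0,6)
Step 20: enter (0,6), '/' deflects up->right, move right to (0,7)
Step 21: at (0,7) — EXIT via right edge, pos 0

Answer: exits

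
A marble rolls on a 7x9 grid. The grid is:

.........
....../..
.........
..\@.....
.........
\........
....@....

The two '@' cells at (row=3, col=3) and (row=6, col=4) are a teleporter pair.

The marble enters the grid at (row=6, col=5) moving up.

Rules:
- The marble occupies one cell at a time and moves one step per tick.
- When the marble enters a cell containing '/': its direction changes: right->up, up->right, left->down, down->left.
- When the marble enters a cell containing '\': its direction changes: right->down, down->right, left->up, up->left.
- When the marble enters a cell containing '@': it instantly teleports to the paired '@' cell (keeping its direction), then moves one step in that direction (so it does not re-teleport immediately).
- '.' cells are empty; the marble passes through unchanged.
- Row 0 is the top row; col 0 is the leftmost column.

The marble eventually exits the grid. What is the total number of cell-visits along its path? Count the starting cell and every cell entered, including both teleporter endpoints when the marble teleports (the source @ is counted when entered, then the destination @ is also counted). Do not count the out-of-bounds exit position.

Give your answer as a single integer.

Answer: 7

Derivation:
Step 1: enter (6,5), '.' pass, move up to (5,5)
Step 2: enter (5,5), '.' pass, move up to (4,5)
Step 3: enter (4,5), '.' pass, move up to (3,5)
Step 4: enter (3,5), '.' pass, move up to (2,5)
Step 5: enter (2,5), '.' pass, move up to (1,5)
Step 6: enter (1,5), '.' pass, move up to (0,5)
Step 7: enter (0,5), '.' pass, move up to (-1,5)
Step 8: at (-1,5) — EXIT via top edge, pos 5
Path length (cell visits): 7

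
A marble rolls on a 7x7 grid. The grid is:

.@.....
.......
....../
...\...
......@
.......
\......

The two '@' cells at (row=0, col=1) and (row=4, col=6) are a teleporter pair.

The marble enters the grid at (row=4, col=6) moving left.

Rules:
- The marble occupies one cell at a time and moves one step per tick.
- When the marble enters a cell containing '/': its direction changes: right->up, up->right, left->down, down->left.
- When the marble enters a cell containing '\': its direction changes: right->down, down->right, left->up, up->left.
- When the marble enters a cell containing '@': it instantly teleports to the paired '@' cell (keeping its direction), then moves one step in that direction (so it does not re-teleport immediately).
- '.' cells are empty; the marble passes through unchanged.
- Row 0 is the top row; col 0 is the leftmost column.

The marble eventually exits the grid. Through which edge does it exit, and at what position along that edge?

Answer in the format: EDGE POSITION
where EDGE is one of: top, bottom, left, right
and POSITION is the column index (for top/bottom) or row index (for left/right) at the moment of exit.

Answer: left 0

Derivation:
Step 1: enter (4,6), '@' teleport (4,6)->(0,1), also enter (0,1), move left to (0,0)
Step 2: enter (0,0), '.' pass, move left to (0,-1)
Step 3: at (0,-1) — EXIT via left edge, pos 0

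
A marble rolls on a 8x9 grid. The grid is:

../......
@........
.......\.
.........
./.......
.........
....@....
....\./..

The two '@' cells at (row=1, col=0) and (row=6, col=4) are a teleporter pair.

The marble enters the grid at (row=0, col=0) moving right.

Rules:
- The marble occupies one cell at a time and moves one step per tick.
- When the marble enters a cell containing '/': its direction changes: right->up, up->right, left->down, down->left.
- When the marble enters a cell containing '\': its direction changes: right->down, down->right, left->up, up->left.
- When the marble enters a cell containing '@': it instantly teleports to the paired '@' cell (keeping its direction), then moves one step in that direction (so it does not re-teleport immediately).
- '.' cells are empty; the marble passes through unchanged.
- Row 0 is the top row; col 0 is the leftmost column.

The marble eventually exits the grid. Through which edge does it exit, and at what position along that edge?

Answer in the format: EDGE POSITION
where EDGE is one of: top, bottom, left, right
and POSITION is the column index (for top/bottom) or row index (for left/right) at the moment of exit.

Answer: top 2

Derivation:
Step 1: enter (0,0), '.' pass, move right to (0,1)
Step 2: enter (0,1), '.' pass, move right to (0,2)
Step 3: enter (0,2), '/' deflects right->up, move up to (-1,2)
Step 4: at (-1,2) — EXIT via top edge, pos 2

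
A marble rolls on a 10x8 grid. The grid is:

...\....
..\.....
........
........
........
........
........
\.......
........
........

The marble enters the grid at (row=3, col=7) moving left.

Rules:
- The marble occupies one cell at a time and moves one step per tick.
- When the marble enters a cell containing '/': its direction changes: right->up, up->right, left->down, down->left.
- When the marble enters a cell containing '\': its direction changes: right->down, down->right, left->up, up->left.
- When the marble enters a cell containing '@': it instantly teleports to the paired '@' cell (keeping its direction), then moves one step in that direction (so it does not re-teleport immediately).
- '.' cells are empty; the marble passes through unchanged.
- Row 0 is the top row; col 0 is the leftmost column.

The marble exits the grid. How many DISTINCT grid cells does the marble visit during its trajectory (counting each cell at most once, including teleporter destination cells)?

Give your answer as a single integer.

Answer: 8

Derivation:
Step 1: enter (3,7), '.' pass, move left to (3,6)
Step 2: enter (3,6), '.' pass, move left to (3,5)
Step 3: enter (3,5), '.' pass, move left to (3,4)
Step 4: enter (3,4), '.' pass, move left to (3,3)
Step 5: enter (3,3), '.' pass, move left to (3,2)
Step 6: enter (3,2), '.' pass, move left to (3,1)
Step 7: enter (3,1), '.' pass, move left to (3,0)
Step 8: enter (3,0), '.' pass, move left to (3,-1)
Step 9: at (3,-1) — EXIT via left edge, pos 3
Distinct cells visited: 8 (path length 8)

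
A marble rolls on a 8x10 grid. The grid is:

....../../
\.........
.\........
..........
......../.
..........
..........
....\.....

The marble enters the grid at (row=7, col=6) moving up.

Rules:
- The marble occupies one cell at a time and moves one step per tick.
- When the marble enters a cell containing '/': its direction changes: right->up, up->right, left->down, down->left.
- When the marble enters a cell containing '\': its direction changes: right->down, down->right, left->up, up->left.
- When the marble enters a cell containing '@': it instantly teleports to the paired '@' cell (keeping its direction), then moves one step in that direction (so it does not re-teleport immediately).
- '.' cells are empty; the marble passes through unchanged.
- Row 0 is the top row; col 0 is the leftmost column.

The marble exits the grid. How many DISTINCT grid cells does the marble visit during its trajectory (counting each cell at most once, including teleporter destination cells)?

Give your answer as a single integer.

Answer: 11

Derivation:
Step 1: enter (7,6), '.' pass, move up to (6,6)
Step 2: enter (6,6), '.' pass, move up to (5,6)
Step 3: enter (5,6), '.' pass, move up to (4,6)
Step 4: enter (4,6), '.' pass, move up to (3,6)
Step 5: enter (3,6), '.' pass, move up to (2,6)
Step 6: enter (2,6), '.' pass, move up to (1,6)
Step 7: enter (1,6), '.' pass, move up to (0,6)
Step 8: enter (0,6), '/' deflects up->right, move right to (0,7)
Step 9: enter (0,7), '.' pass, move right to (0,8)
Step 10: enter (0,8), '.' pass, move right to (0,9)
Step 11: enter (0,9), '/' deflects right->up, move up to (-1,9)
Step 12: at (-1,9) — EXIT via top edge, pos 9
Distinct cells visited: 11 (path length 11)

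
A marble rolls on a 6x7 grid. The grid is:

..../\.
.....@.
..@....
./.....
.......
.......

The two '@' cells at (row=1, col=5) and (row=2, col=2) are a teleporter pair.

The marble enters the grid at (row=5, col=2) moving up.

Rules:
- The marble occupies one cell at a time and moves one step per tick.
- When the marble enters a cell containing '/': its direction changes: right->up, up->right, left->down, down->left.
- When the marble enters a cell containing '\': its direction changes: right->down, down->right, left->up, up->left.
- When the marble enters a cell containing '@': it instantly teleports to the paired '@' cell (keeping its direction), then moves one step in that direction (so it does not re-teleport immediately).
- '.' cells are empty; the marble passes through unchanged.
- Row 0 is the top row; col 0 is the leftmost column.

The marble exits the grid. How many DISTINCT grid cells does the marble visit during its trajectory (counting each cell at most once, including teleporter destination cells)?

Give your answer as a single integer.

Answer: 12

Derivation:
Step 1: enter (5,2), '.' pass, move up to (4,2)
Step 2: enter (4,2), '.' pass, move up to (3,2)
Step 3: enter (3,2), '.' pass, move up to (2,2)
Step 4: enter (2,2), '@' teleport (2,2)->(1,5), also enter (1,5), move up to (0,5)
Step 5: enter (0,5), '\' deflects up->left, move left to (0,4)
Step 6: enter (0,4), '/' deflects left->down, move down to (1,4)
Step 7: enter (1,4), '.' pass, move down to (2,4)
Step 8: enter (2,4), '.' pass, move down to (3,4)
Step 9: enter (3,4), '.' pass, move down to (4,4)
Step 10: enter (4,4), '.' pass, move down to (5,4)
Step 11: enter (5,4), '.' pass, move down to (6,4)
Step 12: at (6,4) — EXIT via bottom edge, pos 4
Distinct cells visited: 12 (path length 12)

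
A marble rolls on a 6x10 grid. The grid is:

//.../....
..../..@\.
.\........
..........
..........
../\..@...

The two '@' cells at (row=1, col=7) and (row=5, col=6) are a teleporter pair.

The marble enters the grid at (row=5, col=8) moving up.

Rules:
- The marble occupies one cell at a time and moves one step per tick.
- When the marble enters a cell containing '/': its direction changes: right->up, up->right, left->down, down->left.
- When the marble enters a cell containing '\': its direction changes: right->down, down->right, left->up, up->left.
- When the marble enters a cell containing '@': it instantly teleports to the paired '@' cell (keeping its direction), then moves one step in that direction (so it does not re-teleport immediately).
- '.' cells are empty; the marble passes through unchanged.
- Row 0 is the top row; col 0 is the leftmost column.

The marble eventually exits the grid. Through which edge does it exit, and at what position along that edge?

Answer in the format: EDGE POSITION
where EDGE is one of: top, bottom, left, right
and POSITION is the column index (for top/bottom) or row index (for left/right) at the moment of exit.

Step 1: enter (5,8), '.' pass, move up to (4,8)
Step 2: enter (4,8), '.' pass, move up to (3,8)
Step 3: enter (3,8), '.' pass, move up to (2,8)
Step 4: enter (2,8), '.' pass, move up to (1,8)
Step 5: enter (1,8), '\' deflects up->left, move left to (1,7)
Step 6: enter (1,7), '@' teleport (1,7)->(5,6), also enter (5,6), move left to (5,5)
Step 7: enter (5,5), '.' pass, move left to (5,4)
Step 8: enter (5,4), '.' pass, move left to (5,3)
Step 9: enter (5,3), '\' deflects left->up, move up to (4,3)
Step 10: enter (4,3), '.' pass, move up to (3,3)
Step 11: enter (3,3), '.' pass, move up to (2,3)
Step 12: enter (2,3), '.' pass, move up to (1,3)
Step 13: enter (1,3), '.' pass, move up to (0,3)
Step 14: enter (0,3), '.' pass, move up to (-1,3)
Step 15: at (-1,3) — EXIT via top edge, pos 3

Answer: top 3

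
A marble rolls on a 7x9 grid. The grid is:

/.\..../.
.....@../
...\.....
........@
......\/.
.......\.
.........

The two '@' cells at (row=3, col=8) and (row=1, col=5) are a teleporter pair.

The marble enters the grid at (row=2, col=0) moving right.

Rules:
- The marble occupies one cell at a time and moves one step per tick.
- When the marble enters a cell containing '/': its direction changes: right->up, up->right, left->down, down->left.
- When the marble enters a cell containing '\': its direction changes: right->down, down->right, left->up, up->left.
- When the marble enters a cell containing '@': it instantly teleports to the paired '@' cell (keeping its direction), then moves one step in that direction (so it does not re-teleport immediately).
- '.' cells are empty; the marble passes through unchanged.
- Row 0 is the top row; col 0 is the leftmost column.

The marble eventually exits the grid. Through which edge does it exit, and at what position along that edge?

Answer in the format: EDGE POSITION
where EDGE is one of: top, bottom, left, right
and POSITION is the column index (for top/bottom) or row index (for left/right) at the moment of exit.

Step 1: enter (2,0), '.' pass, move right to (2,1)
Step 2: enter (2,1), '.' pass, move right to (2,2)
Step 3: enter (2,2), '.' pass, move right to (2,3)
Step 4: enter (2,3), '\' deflects right->down, move down to (3,3)
Step 5: enter (3,3), '.' pass, move down to (4,3)
Step 6: enter (4,3), '.' pass, move down to (5,3)
Step 7: enter (5,3), '.' pass, move down to (6,3)
Step 8: enter (6,3), '.' pass, move down to (7,3)
Step 9: at (7,3) — EXIT via bottom edge, pos 3

Answer: bottom 3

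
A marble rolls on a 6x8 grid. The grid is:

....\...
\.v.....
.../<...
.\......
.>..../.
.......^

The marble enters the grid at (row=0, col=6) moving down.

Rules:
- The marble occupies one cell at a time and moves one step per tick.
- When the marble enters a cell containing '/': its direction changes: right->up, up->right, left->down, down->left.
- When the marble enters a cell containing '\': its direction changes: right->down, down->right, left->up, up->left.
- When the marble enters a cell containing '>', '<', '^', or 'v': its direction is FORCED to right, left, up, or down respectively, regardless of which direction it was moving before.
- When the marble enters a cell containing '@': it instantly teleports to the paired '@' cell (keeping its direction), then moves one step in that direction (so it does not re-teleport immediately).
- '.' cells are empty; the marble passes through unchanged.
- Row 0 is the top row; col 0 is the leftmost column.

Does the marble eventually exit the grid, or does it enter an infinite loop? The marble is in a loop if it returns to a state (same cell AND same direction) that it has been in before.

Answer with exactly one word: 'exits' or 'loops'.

Step 1: enter (0,6), '.' pass, move down to (1,6)
Step 2: enter (1,6), '.' pass, move down to (2,6)
Step 3: enter (2,6), '.' pass, move down to (3,6)
Step 4: enter (3,6), '.' pass, move down to (4,6)
Step 5: enter (4,6), '/' deflects down->left, move left to (4,5)
Step 6: enter (4,5), '.' pass, move left to (4,4)
Step 7: enter (4,4), '.' pass, move left to (4,3)
Step 8: enter (4,3), '.' pass, move left to (4,2)
Step 9: enter (4,2), '.' pass, move left to (4,1)
Step 10: enter (4,1), '>' forces left->right, move right to (4,2)
Step 11: enter (4,2), '.' pass, move right to (4,3)
Step 12: enter (4,3), '.' pass, move right to (4,4)
Step 13: enter (4,4), '.' pass, move right to (4,5)
Step 14: enter (4,5), '.' pass, move right to (4,6)
Step 15: enter (4,6), '/' deflects right->up, move up to (3,6)
Step 16: enter (3,6), '.' pass, move up to (2,6)
Step 17: enter (2,6), '.' pass, move up to (1,6)
Step 18: enter (1,6), '.' pass, move up to (0,6)
Step 19: enter (0,6), '.' pass, move up to (-1,6)
Step 20: at (-1,6) — EXIT via top edge, pos 6

Answer: exits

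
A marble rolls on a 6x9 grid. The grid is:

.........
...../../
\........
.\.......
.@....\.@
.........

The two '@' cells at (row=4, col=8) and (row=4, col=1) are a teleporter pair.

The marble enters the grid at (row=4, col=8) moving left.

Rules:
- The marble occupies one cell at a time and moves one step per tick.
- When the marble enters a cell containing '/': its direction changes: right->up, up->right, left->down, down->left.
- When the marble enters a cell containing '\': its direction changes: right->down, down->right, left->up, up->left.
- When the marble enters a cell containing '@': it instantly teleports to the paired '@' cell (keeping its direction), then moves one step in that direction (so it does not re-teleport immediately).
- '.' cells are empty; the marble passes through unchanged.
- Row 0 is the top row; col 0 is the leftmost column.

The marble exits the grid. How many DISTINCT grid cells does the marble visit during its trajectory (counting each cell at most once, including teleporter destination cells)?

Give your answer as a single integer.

Answer: 3

Derivation:
Step 1: enter (4,8), '@' teleport (4,8)->(4,1), also enter (4,1), move left to (4,0)
Step 2: enter (4,0), '.' pass, move left to (4,-1)
Step 3: at (4,-1) — EXIT via left edge, pos 4
Distinct cells visited: 3 (path length 3)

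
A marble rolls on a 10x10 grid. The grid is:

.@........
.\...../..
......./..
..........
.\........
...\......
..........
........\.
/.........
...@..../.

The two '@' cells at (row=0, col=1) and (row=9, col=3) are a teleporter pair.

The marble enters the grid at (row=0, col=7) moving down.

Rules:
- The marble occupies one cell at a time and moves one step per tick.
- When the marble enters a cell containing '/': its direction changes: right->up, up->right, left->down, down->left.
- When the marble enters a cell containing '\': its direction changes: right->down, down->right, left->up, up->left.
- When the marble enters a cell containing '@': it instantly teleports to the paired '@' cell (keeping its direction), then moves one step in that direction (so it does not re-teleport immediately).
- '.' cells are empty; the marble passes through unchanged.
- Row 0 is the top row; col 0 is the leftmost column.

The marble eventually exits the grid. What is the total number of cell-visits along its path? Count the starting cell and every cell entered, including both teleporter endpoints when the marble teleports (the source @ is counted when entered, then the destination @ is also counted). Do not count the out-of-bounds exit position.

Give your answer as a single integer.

Step 1: enter (0,7), '.' pass, move down to (1,7)
Step 2: enter (1,7), '/' deflects down->left, move left to (1,6)
Step 3: enter (1,6), '.' pass, move left to (1,5)
Step 4: enter (1,5), '.' pass, move left to (1,4)
Step 5: enter (1,4), '.' pass, move left to (1,3)
Step 6: enter (1,3), '.' pass, move left to (1,2)
Step 7: enter (1,2), '.' pass, move left to (1,1)
Step 8: enter (1,1), '\' deflects left->up, move up to (0,1)
Step 9: enter (0,1), '@' teleport (0,1)->(9,3), also enter (9,3), move up to (8,3)
Step 10: enter (8,3), '.' pass, move up to (7,3)
Step 11: enter (7,3), '.' pass, move up to (6,3)
Step 12: enter (6,3), '.' pass, move up to (5,3)
Step 13: enter (5,3), '\' deflects up->left, move left to (5,2)
Step 14: enter (5,2), '.' pass, move left to (5,1)
Step 15: enter (5,1), '.' pass, move left to (5,0)
Step 16: enter (5,0), '.' pass, move left to (5,-1)
Step 17: at (5,-1) — EXIT via left edge, pos 5
Path length (cell visits): 17

Answer: 17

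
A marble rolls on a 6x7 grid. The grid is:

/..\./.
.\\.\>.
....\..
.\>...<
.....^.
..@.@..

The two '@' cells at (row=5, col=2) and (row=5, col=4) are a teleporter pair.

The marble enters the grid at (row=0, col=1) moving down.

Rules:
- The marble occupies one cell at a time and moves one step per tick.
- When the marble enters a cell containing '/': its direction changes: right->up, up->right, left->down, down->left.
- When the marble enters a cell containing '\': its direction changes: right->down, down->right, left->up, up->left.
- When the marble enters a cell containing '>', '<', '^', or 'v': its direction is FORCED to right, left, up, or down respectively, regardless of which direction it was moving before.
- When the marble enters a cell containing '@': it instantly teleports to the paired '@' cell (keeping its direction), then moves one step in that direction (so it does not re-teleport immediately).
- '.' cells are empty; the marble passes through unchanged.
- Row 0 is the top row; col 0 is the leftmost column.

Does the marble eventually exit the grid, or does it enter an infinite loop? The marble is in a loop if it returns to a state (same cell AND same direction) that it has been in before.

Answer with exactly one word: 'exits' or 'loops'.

Answer: loops

Derivation:
Step 1: enter (0,1), '.' pass, move down to (1,1)
Step 2: enter (1,1), '\' deflects down->right, move right to (1,2)
Step 3: enter (1,2), '\' deflects right->down, move down to (2,2)
Step 4: enter (2,2), '.' pass, move down to (3,2)
Step 5: enter (3,2), '>' forces down->right, move right to (3,3)
Step 6: enter (3,3), '.' pass, move right to (3,4)
Step 7: enter (3,4), '.' pass, move right to (3,5)
Step 8: enter (3,5), '.' pass, move right to (3,6)
Step 9: enter (3,6), '<' forces right->left, move left to (3,5)
Step 10: enter (3,5), '.' pass, move left to (3,4)
Step 11: enter (3,4), '.' pass, move left to (3,3)
Step 12: enter (3,3), '.' pass, move left to (3,2)
Step 13: enter (3,2), '>' forces left->right, move right to (3,3)
Step 14: at (3,3) dir=right — LOOP DETECTED (seen before)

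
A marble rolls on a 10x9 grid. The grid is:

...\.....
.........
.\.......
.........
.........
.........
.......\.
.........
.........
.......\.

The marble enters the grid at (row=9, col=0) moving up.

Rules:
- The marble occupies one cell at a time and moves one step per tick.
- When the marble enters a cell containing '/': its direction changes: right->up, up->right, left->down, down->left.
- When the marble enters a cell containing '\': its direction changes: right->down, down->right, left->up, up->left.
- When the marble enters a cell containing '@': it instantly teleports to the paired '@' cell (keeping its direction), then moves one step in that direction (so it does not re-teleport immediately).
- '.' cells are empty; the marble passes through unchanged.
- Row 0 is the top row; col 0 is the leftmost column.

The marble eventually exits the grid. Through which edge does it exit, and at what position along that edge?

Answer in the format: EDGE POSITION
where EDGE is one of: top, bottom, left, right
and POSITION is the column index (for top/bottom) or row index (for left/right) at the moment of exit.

Step 1: enter (9,0), '.' pass, move up to (8,0)
Step 2: enter (8,0), '.' pass, move up to (7,0)
Step 3: enter (7,0), '.' pass, move up to (6,0)
Step 4: enter (6,0), '.' pass, move up to (5,0)
Step 5: enter (5,0), '.' pass, move up to (4,0)
Step 6: enter (4,0), '.' pass, move up to (3,0)
Step 7: enter (3,0), '.' pass, move up to (2,0)
Step 8: enter (2,0), '.' pass, move up to (1,0)
Step 9: enter (1,0), '.' pass, move up to (0,0)
Step 10: enter (0,0), '.' pass, move up to (-1,0)
Step 11: at (-1,0) — EXIT via top edge, pos 0

Answer: top 0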